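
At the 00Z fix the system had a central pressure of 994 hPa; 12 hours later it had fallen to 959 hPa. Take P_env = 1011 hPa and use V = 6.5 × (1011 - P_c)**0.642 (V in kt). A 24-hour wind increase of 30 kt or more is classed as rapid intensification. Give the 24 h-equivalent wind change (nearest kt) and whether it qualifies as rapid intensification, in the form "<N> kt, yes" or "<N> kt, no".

V₁: ΔP = 17, V ≈ 6.5 × 17^0.642 ≈ 40.07 kt.
V₂: ΔP = 52, V ≈ 6.5 × 52^0.642 ≈ 82.15 kt.
ΔV over 12 h = 42.08 kt → 24 h equivalent = 42.08 × 24/12 ≈ 84.16 kt.
84 kt ≥ 30 kt ⇒ rapid intensification.

84 kt, yes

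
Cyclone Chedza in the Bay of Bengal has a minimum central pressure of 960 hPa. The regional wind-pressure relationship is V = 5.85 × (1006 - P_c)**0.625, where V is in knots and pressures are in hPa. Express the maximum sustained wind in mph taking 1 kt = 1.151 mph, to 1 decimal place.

ΔP = 1006 − 960 = 46 hPa.
V ≈ 5.85 × 46^0.625 = 5.85 × 10.945 ≈ 64.029 kt.
64.029 × 1.151 ≈ 73.70 mph → 73.7 mph.

73.7 mph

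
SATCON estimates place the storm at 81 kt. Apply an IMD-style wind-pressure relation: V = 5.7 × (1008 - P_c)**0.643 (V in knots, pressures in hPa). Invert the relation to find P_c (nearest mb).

ΔP = (V / 5.7)^(1/0.643) = (81/5.7)^1.555.
81/5.7 = 14.211; 14.211^1.555 ≈ 62.02 mb.
P_c = 1008 − 62.02 = 945.98 ≈ 946 mb.

946 mb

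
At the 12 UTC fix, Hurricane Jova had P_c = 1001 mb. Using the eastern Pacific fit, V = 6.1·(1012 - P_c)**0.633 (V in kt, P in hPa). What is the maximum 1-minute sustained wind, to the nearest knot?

ΔP = 1012 − 1001 = 11 mb.
11^0.633 ≈ 4.562.
V ≈ 6.1 × 4.562 ≈ 27.8 kt.

28 kt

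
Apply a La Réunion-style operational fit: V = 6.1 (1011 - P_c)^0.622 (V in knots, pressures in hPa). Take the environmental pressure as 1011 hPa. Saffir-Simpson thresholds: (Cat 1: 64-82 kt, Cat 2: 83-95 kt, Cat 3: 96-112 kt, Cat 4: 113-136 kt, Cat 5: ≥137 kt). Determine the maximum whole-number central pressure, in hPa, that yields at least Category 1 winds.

Category 1 begins at V = 64 kt.
Required ΔP = (64/6.1)^(1/0.622) = 10.492^1.608 ≈ 43.78 hPa.
P_c ≤ 1011 − 43.78 = 967.22, so the highest integer P_c is 967 hPa.

967 hPa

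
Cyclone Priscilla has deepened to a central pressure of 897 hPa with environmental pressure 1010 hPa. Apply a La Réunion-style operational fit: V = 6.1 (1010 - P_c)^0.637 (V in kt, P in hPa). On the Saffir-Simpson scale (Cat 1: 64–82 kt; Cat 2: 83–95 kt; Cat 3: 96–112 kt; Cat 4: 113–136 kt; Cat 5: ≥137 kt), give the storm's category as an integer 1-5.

ΔP = 1010 − 897 = 113 hPa.
V ≈ 6.1 × 113^0.637 = 6.1 × 20.31 ≈ 124 kt.
124 kt falls in the Category 4 band.

4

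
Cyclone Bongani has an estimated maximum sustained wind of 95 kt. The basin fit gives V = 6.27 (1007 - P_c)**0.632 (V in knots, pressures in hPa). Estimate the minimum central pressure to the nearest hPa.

ΔP = (V / 6.27)^(1/0.632) = (95/6.27)^1.582.
95/6.27 = 15.152; 15.152^1.582 ≈ 73.76 hPa.
P_c = 1007 − 73.76 = 933.24 ≈ 933 hPa.

933 hPa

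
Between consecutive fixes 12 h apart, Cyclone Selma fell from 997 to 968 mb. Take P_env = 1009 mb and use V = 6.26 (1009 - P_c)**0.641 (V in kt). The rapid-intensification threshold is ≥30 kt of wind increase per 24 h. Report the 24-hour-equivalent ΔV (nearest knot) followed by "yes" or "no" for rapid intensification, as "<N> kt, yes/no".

V₁: ΔP = 12, V ≈ 6.26 × 12^0.641 ≈ 30.78 kt.
V₂: ΔP = 41, V ≈ 6.26 × 41^0.641 ≈ 67.67 kt.
ΔV over 12 h = 36.89 kt → 24 h equivalent = 36.89 × 24/12 ≈ 73.78 kt.
74 kt ≥ 30 kt ⇒ rapid intensification.

74 kt, yes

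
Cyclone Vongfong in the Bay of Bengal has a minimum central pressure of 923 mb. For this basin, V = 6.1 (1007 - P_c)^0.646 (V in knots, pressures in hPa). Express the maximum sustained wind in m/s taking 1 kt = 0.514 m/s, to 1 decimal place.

54.9 m/s

ΔP = 1007 − 923 = 84 mb.
V ≈ 6.1 × 84^0.646 = 6.1 × 17.502 ≈ 106.761 kt.
106.761 × 0.514 ≈ 54.88 m/s → 54.9 m/s.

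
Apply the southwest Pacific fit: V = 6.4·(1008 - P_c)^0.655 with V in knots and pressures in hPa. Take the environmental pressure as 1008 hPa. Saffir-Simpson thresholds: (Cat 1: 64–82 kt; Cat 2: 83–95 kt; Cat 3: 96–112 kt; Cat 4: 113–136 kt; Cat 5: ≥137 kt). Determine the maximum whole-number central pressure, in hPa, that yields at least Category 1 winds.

974 hPa

Category 1 begins at V = 64 kt.
Required ΔP = (64/6.4)^(1/0.655) = 10.000^1.527 ≈ 33.63 hPa.
P_c ≤ 1008 − 33.63 = 974.37, so the highest integer P_c is 974 hPa.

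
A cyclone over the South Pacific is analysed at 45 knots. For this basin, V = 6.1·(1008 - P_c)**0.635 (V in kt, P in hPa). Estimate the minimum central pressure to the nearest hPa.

985 hPa

ΔP = (V / 6.1)^(1/0.635) = (45/6.1)^1.575.
45/6.1 = 7.377; 7.377^1.575 ≈ 23.27 hPa.
P_c = 1008 − 23.27 = 984.73 ≈ 985 hPa.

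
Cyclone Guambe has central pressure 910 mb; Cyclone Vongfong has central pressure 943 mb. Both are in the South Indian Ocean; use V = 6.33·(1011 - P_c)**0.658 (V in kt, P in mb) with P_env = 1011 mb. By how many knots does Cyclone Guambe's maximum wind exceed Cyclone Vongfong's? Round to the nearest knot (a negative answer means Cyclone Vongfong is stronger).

30 kt

Cyclone Guambe: ΔP = 101; V ≈ 6.33 × 101^0.658 ≈ 131.90 kt.
Cyclone Vongfong: ΔP = 68; V ≈ 6.33 × 68^0.658 ≈ 101.67 kt.
Difference ≈ 131.90 − 101.67 = 30.23 → 30 kt.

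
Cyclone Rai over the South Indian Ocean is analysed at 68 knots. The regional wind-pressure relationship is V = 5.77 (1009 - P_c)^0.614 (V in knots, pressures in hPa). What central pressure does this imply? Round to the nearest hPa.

953 hPa

ΔP = (V / 5.77)^(1/0.614) = (68/5.77)^1.629.
68/5.77 = 11.785; 11.785^1.629 ≈ 55.57 hPa.
P_c = 1009 − 55.57 = 953.43 ≈ 953 hPa.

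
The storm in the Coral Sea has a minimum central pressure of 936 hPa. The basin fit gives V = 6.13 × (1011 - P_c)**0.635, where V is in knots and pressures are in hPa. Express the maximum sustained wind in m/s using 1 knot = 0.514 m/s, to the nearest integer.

49 m/s

ΔP = 1011 − 936 = 75 hPa.
V ≈ 6.13 × 75^0.635 = 6.13 × 15.512 ≈ 95.088 kt.
95.088 × 0.514 ≈ 48.88 m/s → 49 m/s.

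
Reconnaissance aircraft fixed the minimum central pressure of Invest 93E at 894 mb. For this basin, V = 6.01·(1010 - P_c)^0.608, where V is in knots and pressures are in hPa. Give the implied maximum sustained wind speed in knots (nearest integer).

ΔP = 1010 − 894 = 116 mb.
116^0.608 ≈ 17.997.
V ≈ 6.01 × 17.997 ≈ 108.2 kt.

108 kt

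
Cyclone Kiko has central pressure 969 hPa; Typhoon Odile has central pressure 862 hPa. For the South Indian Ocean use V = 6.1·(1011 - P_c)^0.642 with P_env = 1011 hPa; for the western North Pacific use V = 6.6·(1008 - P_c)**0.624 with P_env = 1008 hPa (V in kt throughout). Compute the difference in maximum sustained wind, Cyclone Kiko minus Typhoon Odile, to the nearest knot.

-81 kt

Cyclone Kiko: ΔP = 42; V ≈ 6.1 × 42^0.642 ≈ 67.21 kt.
Typhoon Odile: ΔP = 146; V ≈ 6.6 × 146^0.624 ≈ 147.94 kt.
Difference ≈ 67.21 − 147.94 = -80.73 → -81 kt.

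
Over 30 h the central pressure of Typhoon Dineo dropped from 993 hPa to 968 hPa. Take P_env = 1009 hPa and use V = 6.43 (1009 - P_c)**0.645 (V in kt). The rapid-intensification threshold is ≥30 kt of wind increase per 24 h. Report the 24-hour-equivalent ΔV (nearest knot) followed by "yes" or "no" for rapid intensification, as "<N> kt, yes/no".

26 kt, no

V₁: ΔP = 16, V ≈ 6.43 × 16^0.645 ≈ 38.45 kt.
V₂: ΔP = 41, V ≈ 6.43 × 41^0.645 ≈ 70.54 kt.
ΔV over 30 h = 32.09 kt → 24 h equivalent = 32.09 × 24/30 ≈ 25.67 kt.
26 kt < 30 kt ⇒ not rapid intensification.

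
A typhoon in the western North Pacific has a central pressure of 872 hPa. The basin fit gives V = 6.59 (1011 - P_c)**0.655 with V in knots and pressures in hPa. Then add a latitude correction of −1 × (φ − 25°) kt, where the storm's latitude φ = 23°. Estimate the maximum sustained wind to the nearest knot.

169 kt

ΔP = 1011 − 872 = 139 hPa.
139^0.655 ≈ 25.332.
V ≈ 6.59 × 25.332 ≈ 166.9 kt.
Latitude correction: −1 × (23 − 25) = 2 kt.
Corrected V ≈ 168.9 kt → 169 kt.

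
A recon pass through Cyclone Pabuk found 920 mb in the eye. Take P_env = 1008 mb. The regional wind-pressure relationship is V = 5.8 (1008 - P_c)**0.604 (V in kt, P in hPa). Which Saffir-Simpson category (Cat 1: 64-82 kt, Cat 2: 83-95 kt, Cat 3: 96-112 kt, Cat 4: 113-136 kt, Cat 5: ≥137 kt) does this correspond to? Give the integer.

ΔP = 1008 − 920 = 88 mb.
V ≈ 5.8 × 88^0.604 = 5.8 × 14.94 ≈ 87 kt.
87 kt falls in the Category 2 band.

2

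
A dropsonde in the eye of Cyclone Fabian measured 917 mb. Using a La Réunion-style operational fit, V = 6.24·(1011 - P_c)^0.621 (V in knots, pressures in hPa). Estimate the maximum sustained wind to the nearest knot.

105 kt

ΔP = 1011 − 917 = 94 mb.
94^0.621 ≈ 16.800.
V ≈ 6.24 × 16.800 ≈ 104.8 kt.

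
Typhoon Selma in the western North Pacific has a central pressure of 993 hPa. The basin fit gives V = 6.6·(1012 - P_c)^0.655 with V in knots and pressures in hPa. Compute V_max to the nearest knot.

ΔP = 1012 − 993 = 19 hPa.
19^0.655 ≈ 6.880.
V ≈ 6.6 × 6.880 ≈ 45.4 kt.

45 kt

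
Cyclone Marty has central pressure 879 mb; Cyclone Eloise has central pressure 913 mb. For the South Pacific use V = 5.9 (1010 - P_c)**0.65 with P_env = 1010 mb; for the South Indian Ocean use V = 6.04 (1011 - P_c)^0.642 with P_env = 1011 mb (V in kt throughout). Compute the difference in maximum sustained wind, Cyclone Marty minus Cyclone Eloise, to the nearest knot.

26 kt

Cyclone Marty: ΔP = 131; V ≈ 5.9 × 131^0.65 ≈ 140.31 kt.
Cyclone Eloise: ΔP = 98; V ≈ 6.04 × 98^0.642 ≈ 114.66 kt.
Difference ≈ 140.31 − 114.66 = 25.65 → 26 kt.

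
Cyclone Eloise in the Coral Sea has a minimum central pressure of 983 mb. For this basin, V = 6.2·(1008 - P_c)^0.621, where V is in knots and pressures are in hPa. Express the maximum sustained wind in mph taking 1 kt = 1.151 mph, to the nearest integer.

53 mph

ΔP = 1008 − 983 = 25 mb.
V ≈ 6.2 × 25^0.621 = 6.2 × 7.381 ≈ 45.763 kt.
45.763 × 1.151 ≈ 52.67 mph → 53 mph.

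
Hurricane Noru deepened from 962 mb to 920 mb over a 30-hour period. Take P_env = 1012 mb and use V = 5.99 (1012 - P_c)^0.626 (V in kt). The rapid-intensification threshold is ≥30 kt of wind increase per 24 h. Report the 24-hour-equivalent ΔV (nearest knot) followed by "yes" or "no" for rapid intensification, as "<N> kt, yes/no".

26 kt, no

V₁: ΔP = 50, V ≈ 5.99 × 50^0.626 ≈ 69.34 kt.
V₂: ΔP = 92, V ≈ 5.99 × 92^0.626 ≈ 101.57 kt.
ΔV over 30 h = 32.23 kt → 24 h equivalent = 32.23 × 24/30 ≈ 25.78 kt.
26 kt < 30 kt ⇒ not rapid intensification.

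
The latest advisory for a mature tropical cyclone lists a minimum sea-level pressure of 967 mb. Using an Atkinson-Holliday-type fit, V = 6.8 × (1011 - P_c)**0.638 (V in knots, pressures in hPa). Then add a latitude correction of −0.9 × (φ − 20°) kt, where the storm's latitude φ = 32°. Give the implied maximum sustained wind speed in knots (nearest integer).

65 kt

ΔP = 1011 − 967 = 44 mb.
44^0.638 ≈ 11.182.
V ≈ 6.8 × 11.182 ≈ 76.0 kt.
Latitude correction: −0.9 × (32 − 20) = -10.8 kt.
Corrected V ≈ 65.2 kt → 65 kt.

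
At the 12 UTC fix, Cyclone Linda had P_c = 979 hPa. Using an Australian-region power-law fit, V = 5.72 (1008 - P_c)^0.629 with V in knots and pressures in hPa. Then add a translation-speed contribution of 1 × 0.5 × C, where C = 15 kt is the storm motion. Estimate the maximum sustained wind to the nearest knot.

ΔP = 1008 − 979 = 29 hPa.
29^0.629 ≈ 8.315.
V ≈ 5.72 × 8.315 ≈ 47.6 kt.
Translation term: 1 × 0.5 × 15 = 7.5 kt.
Corrected V ≈ 55.1 kt → 55 kt.

55 kt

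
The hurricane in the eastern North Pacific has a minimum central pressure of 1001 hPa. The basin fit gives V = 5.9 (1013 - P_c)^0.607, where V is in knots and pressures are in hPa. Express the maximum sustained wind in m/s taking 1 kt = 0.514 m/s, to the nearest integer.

ΔP = 1013 − 1001 = 12 hPa.
V ≈ 5.9 × 12^0.607 = 5.9 × 4.519 ≈ 26.663 kt.
26.663 × 0.514 ≈ 13.70 m/s → 14 m/s.

14 m/s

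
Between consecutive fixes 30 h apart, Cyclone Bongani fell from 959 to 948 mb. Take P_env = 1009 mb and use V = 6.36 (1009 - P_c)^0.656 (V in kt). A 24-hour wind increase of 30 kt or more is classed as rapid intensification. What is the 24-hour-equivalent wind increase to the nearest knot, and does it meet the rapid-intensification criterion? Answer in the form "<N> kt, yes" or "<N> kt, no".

V₁: ΔP = 50, V ≈ 6.36 × 50^0.656 ≈ 82.79 kt.
V₂: ΔP = 61, V ≈ 6.36 × 61^0.656 ≈ 94.33 kt.
ΔV over 30 h = 11.54 kt → 24 h equivalent = 11.54 × 24/30 ≈ 9.23 kt.
9 kt < 30 kt ⇒ not rapid intensification.

9 kt, no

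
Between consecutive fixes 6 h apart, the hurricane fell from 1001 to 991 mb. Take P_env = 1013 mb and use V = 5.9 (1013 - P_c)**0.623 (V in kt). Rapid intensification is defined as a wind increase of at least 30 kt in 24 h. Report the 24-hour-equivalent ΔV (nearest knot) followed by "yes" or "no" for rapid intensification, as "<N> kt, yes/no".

V₁: ΔP = 12, V ≈ 5.9 × 12^0.623 ≈ 27.74 kt.
V₂: ΔP = 22, V ≈ 5.9 × 22^0.623 ≈ 40.47 kt.
ΔV over 6 h = 12.73 kt → 24 h equivalent = 12.73 × 24/6 ≈ 50.92 kt.
51 kt ≥ 30 kt ⇒ rapid intensification.

51 kt, yes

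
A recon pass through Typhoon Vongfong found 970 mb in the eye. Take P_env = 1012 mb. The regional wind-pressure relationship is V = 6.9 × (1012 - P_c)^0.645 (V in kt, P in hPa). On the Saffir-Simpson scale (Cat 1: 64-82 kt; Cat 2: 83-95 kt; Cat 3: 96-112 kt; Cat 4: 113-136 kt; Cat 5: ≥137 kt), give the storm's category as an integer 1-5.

ΔP = 1012 − 970 = 42 mb.
V ≈ 6.9 × 42^0.645 = 6.9 × 11.14 ≈ 77 kt.
77 kt falls in the Category 1 band.

1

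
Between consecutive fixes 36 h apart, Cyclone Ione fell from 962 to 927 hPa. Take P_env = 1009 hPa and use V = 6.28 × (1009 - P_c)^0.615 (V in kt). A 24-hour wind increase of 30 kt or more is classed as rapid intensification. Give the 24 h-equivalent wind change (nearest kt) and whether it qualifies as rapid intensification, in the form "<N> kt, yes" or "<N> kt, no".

V₁: ΔP = 47, V ≈ 6.28 × 47^0.615 ≈ 67.03 kt.
V₂: ΔP = 82, V ≈ 6.28 × 82^0.615 ≈ 94.40 kt.
ΔV over 36 h = 27.37 kt → 24 h equivalent = 27.37 × 24/36 ≈ 18.25 kt.
18 kt < 30 kt ⇒ not rapid intensification.

18 kt, no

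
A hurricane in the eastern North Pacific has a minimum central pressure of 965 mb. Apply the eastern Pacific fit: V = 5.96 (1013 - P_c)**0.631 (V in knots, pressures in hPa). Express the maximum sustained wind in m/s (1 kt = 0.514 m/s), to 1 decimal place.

ΔP = 1013 − 965 = 48 mb.
V ≈ 5.96 × 48^0.631 = 5.96 × 11.504 ≈ 68.566 kt.
68.566 × 0.514 ≈ 35.24 m/s → 35.2 m/s.

35.2 m/s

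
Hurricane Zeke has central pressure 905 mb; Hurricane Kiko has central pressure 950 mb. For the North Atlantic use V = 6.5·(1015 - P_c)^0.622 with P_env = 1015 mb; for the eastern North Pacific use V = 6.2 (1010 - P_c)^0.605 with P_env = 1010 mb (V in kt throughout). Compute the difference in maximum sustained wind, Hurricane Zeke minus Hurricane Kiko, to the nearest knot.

47 kt

Hurricane Zeke: ΔP = 110; V ≈ 6.5 × 110^0.622 ≈ 120.96 kt.
Hurricane Kiko: ΔP = 60; V ≈ 6.2 × 60^0.605 ≈ 73.82 kt.
Difference ≈ 120.96 − 73.82 = 47.14 → 47 kt.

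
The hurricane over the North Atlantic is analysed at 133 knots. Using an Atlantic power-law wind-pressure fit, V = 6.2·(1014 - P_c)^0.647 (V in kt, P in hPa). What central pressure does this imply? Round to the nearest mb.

ΔP = (V / 6.2)^(1/0.647) = (133/6.2)^1.546.
133/6.2 = 21.452; 21.452^1.546 ≈ 114.26 mb.
P_c = 1014 − 114.26 = 899.74 ≈ 900 mb.

900 mb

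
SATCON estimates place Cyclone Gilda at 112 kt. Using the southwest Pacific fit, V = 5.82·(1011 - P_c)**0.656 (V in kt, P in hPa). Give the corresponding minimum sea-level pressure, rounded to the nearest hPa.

ΔP = (V / 5.82)^(1/0.656) = (112/5.82)^1.524.
112/5.82 = 19.244; 19.244^1.524 ≈ 90.73 hPa.
P_c = 1011 − 90.73 = 920.27 ≈ 920 hPa.

920 hPa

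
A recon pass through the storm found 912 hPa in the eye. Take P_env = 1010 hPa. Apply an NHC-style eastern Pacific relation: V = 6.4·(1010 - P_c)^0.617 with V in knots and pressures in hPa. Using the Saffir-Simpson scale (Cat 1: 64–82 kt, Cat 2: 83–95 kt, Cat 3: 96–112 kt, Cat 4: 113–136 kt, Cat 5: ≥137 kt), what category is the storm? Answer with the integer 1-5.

ΔP = 1010 − 912 = 98 hPa.
V ≈ 6.4 × 98^0.617 = 6.4 × 16.93 ≈ 108 kt.
108 kt falls in the Category 3 band.

3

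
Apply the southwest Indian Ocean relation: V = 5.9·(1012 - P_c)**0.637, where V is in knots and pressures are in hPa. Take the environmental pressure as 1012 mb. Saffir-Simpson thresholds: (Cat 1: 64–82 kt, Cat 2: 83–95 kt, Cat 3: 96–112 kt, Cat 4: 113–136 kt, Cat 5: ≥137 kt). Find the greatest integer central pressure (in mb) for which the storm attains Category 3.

932 mb

Category 3 begins at V = 96 kt.
Required ΔP = (96/5.9)^(1/0.637) = 16.271^1.570 ≈ 79.75 mb.
P_c ≤ 1012 − 79.75 = 932.25, so the highest integer P_c is 932 mb.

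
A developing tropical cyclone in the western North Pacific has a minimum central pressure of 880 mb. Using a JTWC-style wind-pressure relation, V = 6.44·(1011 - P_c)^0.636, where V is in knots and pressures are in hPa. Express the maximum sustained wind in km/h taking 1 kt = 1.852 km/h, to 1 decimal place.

ΔP = 1011 − 880 = 131 mb.
V ≈ 6.44 × 131^0.636 = 6.44 × 22.212 ≈ 143.044 kt.
143.044 × 1.852 ≈ 264.92 km/h → 264.9 km/h.

264.9 km/h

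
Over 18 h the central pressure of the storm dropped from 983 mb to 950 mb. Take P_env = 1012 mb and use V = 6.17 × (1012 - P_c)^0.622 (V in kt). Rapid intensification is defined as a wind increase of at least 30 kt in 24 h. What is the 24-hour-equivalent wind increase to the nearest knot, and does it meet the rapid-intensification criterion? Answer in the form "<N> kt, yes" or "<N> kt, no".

V₁: ΔP = 29, V ≈ 6.17 × 29^0.622 ≈ 50.11 kt.
V₂: ΔP = 62, V ≈ 6.17 × 62^0.622 ≈ 80.38 kt.
ΔV over 18 h = 30.27 kt → 24 h equivalent = 30.27 × 24/18 ≈ 40.36 kt.
40 kt ≥ 30 kt ⇒ rapid intensification.

40 kt, yes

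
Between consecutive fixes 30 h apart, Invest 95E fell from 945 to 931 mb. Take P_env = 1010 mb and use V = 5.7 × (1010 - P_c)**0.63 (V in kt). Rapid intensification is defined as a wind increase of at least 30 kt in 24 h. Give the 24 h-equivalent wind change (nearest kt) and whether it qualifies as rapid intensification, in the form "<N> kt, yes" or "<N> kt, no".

V₁: ΔP = 65, V ≈ 5.7 × 65^0.63 ≈ 79.07 kt.
V₂: ΔP = 79, V ≈ 5.7 × 79^0.63 ≈ 89.41 kt.
ΔV over 30 h = 10.34 kt → 24 h equivalent = 10.34 × 24/30 ≈ 8.27 kt.
8 kt < 30 kt ⇒ not rapid intensification.

8 kt, no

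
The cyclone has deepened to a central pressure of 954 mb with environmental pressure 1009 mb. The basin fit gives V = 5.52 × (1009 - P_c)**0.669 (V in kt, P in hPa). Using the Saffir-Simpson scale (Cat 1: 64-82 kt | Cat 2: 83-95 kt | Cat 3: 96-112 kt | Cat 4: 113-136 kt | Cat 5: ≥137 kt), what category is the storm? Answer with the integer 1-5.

1

ΔP = 1009 − 954 = 55 mb.
V ≈ 5.52 × 55^0.669 = 5.52 × 14.60 ≈ 81 kt.
81 kt falls in the Category 1 band.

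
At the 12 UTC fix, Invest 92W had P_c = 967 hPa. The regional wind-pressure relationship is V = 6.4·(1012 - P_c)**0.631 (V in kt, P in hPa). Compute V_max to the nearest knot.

71 kt

ΔP = 1012 − 967 = 45 hPa.
45^0.631 ≈ 11.045.
V ≈ 6.4 × 11.045 ≈ 70.7 kt.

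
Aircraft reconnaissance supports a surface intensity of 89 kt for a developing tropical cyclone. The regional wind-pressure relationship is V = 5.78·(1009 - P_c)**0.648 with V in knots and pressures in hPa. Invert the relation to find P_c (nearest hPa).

941 hPa

ΔP = (V / 5.78)^(1/0.648) = (89/5.78)^1.543.
89/5.78 = 15.398; 15.398^1.543 ≈ 68.00 hPa.
P_c = 1009 − 68.00 = 941.00 ≈ 941 hPa.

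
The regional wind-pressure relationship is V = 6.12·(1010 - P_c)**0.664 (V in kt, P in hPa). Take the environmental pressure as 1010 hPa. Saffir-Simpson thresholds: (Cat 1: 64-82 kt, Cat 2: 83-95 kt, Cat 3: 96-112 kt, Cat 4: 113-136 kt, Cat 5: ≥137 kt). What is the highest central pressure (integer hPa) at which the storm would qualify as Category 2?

Category 2 begins at V = 83 kt.
Required ΔP = (83/6.12)^(1/0.664) = 13.562^1.506 ≈ 50.74 hPa.
P_c ≤ 1010 − 50.74 = 959.26, so the highest integer P_c is 959 hPa.

959 hPa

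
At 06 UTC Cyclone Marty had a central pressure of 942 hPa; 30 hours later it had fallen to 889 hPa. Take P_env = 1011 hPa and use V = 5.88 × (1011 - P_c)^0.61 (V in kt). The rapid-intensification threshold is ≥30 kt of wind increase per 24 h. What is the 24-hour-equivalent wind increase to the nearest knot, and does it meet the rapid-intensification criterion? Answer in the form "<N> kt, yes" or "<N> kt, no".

26 kt, no

V₁: ΔP = 69, V ≈ 5.88 × 69^0.61 ≈ 77.82 kt.
V₂: ΔP = 122, V ≈ 5.88 × 122^0.61 ≈ 110.17 kt.
ΔV over 30 h = 32.35 kt → 24 h equivalent = 32.35 × 24/30 ≈ 25.88 kt.
26 kt < 30 kt ⇒ not rapid intensification.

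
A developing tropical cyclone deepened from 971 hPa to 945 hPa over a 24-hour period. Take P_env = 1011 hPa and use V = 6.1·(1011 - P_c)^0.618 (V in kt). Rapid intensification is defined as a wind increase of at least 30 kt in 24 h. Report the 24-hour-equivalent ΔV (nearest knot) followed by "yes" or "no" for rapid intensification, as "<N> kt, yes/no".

22 kt, no

V₁: ΔP = 40, V ≈ 6.1 × 40^0.618 ≈ 59.62 kt.
V₂: ΔP = 66, V ≈ 6.1 × 66^0.618 ≈ 81.25 kt.
ΔV over 24 h = 21.63 kt → 24 h equivalent = 21.63 × 24/24 ≈ 21.63 kt.
22 kt < 30 kt ⇒ not rapid intensification.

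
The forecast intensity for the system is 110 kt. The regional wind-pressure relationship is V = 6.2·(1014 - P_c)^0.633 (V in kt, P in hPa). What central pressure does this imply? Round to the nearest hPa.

ΔP = (V / 6.2)^(1/0.633) = (110/6.2)^1.580.
110/6.2 = 17.742; 17.742^1.580 ≈ 94.00 hPa.
P_c = 1014 − 94.00 = 920.00 ≈ 920 hPa.

920 hPa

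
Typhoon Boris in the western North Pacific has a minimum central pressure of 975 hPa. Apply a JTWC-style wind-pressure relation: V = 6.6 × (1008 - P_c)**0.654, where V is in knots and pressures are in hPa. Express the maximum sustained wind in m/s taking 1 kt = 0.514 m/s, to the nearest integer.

33 m/s

ΔP = 1008 − 975 = 33 hPa.
V ≈ 6.6 × 33^0.654 = 6.6 × 9.843 ≈ 64.961 kt.
64.961 × 0.514 ≈ 33.39 m/s → 33 m/s.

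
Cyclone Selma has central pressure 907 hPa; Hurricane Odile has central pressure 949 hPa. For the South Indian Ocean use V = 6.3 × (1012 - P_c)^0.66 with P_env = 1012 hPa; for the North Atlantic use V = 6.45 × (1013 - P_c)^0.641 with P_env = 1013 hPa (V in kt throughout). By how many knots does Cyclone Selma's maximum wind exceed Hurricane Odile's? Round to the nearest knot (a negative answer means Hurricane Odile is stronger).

43 kt

Cyclone Selma: ΔP = 105; V ≈ 6.3 × 105^0.66 ≈ 135.93 kt.
Hurricane Odile: ΔP = 64; V ≈ 6.45 × 64^0.641 ≈ 92.75 kt.
Difference ≈ 135.93 − 92.75 = 43.18 → 43 kt.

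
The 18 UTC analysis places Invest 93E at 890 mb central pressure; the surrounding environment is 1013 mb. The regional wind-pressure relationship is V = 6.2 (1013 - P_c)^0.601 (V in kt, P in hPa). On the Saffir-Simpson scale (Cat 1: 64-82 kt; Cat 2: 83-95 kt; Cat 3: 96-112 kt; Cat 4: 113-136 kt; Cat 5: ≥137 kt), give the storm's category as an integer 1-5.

ΔP = 1013 − 890 = 123 mb.
V ≈ 6.2 × 123^0.601 = 6.2 × 18.03 ≈ 112 kt.
112 kt falls in the Category 3 band.

3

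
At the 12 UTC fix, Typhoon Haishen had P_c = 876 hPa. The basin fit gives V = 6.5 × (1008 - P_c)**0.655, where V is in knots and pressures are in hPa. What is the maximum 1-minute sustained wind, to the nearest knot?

159 kt

ΔP = 1008 − 876 = 132 hPa.
132^0.655 ≈ 24.489.
V ≈ 6.5 × 24.489 ≈ 159.2 kt.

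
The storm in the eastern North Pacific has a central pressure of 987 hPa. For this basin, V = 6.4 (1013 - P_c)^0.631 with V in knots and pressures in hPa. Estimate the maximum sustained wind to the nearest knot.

50 kt

ΔP = 1013 − 987 = 26 hPa.
26^0.631 ≈ 7.814.
V ≈ 6.4 × 7.814 ≈ 50.0 kt.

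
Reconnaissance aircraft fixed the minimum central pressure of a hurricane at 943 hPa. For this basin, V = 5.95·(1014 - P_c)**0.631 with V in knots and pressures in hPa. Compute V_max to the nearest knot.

ΔP = 1014 − 943 = 71 hPa.
71^0.631 ≈ 14.728.
V ≈ 5.95 × 14.728 ≈ 87.6 kt.

88 kt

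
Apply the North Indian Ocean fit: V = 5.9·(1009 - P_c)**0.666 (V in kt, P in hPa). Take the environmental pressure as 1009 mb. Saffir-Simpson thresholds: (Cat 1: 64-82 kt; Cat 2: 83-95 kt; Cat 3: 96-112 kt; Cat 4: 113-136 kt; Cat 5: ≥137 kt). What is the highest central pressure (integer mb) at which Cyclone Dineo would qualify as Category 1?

Category 1 begins at V = 64 kt.
Required ΔP = (64/5.9)^(1/0.666) = 10.847^1.502 ≈ 35.85 mb.
P_c ≤ 1009 − 35.85 = 973.15, so the highest integer P_c is 973 mb.

973 mb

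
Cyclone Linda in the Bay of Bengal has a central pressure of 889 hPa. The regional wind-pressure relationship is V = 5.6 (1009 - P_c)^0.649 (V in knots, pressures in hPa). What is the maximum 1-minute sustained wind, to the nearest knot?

125 kt

ΔP = 1009 − 889 = 120 hPa.
120^0.649 ≈ 22.356.
V ≈ 5.6 × 22.356 ≈ 125.2 kt.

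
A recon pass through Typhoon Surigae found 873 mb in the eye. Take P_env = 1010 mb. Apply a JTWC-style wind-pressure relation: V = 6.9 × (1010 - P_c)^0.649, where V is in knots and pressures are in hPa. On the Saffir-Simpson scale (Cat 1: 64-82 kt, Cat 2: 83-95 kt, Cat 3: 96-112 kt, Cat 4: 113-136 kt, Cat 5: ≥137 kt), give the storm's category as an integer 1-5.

5

ΔP = 1010 − 873 = 137 mb.
V ≈ 6.9 × 137^0.649 = 6.9 × 24.36 ≈ 168 kt.
168 kt falls in the Category 5 band.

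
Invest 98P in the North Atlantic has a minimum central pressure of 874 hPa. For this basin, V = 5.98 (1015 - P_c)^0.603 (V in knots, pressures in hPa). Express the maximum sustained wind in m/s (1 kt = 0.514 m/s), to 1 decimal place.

ΔP = 1015 − 874 = 141 hPa.
V ≈ 5.98 × 141^0.603 = 5.98 × 19.769 ≈ 118.217 kt.
118.217 × 0.514 ≈ 60.76 m/s → 60.8 m/s.

60.8 m/s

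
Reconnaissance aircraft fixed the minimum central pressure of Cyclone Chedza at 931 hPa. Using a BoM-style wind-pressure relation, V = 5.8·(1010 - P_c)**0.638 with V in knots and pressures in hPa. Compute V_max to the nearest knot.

94 kt

ΔP = 1010 − 931 = 79 hPa.
79^0.638 ≈ 16.244.
V ≈ 5.8 × 16.244 ≈ 94.2 kt.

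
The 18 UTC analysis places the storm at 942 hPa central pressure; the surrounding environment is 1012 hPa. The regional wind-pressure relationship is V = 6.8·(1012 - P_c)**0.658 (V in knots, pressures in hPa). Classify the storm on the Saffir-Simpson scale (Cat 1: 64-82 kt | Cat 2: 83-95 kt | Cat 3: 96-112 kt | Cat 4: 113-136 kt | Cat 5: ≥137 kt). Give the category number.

ΔP = 1012 − 942 = 70 hPa.
V ≈ 6.8 × 70^0.658 = 6.8 × 16.37 ≈ 111 kt.
111 kt falls in the Category 3 band.

3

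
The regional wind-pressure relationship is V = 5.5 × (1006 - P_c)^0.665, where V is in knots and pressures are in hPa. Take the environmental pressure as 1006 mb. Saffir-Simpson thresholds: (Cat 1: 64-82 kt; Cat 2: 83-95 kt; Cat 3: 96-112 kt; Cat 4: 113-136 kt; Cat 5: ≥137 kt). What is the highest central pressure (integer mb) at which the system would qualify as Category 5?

Category 5 begins at V = 137 kt.
Required ΔP = (137/5.5)^(1/0.665) = 24.909^1.504 ≈ 125.83 mb.
P_c ≤ 1006 − 125.83 = 880.17, so the highest integer P_c is 880 mb.

880 mb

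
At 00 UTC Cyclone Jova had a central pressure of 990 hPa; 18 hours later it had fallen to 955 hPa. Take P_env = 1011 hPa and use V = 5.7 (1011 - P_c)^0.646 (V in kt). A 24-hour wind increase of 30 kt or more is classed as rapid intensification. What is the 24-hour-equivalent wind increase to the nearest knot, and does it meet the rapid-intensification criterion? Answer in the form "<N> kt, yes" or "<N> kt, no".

V₁: ΔP = 21, V ≈ 5.7 × 21^0.646 ≈ 40.74 kt.
V₂: ΔP = 56, V ≈ 5.7 × 56^0.646 ≈ 76.77 kt.
ΔV over 18 h = 36.03 kt → 24 h equivalent = 36.03 × 24/18 ≈ 48.04 kt.
48 kt ≥ 30 kt ⇒ rapid intensification.

48 kt, yes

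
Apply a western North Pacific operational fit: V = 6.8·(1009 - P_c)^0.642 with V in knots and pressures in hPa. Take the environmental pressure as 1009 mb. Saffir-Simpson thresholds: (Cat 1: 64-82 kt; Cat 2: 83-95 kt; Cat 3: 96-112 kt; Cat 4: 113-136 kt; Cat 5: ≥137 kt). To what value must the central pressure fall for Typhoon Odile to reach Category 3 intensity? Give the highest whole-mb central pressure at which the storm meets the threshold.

Category 3 begins at V = 96 kt.
Required ΔP = (96/6.8)^(1/0.642) = 14.118^1.558 ≈ 61.79 mb.
P_c ≤ 1009 − 61.79 = 947.21, so the highest integer P_c is 947 mb.

947 mb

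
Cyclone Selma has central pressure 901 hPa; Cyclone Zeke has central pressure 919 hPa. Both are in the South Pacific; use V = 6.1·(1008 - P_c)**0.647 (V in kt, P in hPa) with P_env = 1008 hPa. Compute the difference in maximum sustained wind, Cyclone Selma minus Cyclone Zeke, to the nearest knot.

14 kt

Cyclone Selma: ΔP = 107; V ≈ 6.1 × 107^0.647 ≈ 125.41 kt.
Cyclone Zeke: ΔP = 89; V ≈ 6.1 × 89^0.647 ≈ 111.32 kt.
Difference ≈ 125.41 − 111.32 = 14.09 → 14 kt.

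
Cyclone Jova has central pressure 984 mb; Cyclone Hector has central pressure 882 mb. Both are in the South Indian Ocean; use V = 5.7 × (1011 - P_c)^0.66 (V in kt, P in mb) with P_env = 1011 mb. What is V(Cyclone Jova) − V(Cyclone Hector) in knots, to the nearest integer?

Cyclone Jova: ΔP = 27; V ≈ 5.7 × 27^0.66 ≈ 50.19 kt.
Cyclone Hector: ΔP = 129; V ≈ 5.7 × 129^0.66 ≈ 140.88 kt.
Difference ≈ 50.19 − 140.88 = -90.69 → -91 kt.

-91 kt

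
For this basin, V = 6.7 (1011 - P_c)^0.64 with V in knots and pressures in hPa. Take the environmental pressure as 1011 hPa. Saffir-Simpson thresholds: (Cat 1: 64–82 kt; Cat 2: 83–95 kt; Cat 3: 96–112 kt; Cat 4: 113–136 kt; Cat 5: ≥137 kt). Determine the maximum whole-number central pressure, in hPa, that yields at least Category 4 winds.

928 hPa

Category 4 begins at V = 113 kt.
Required ΔP = (113/6.7)^(1/0.64) = 16.866^1.562 ≈ 82.64 hPa.
P_c ≤ 1011 − 82.64 = 928.36, so the highest integer P_c is 928 hPa.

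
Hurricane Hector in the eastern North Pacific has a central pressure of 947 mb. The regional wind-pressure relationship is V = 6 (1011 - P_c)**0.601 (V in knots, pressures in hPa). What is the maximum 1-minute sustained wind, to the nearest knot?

ΔP = 1011 − 947 = 64 mb.
64^0.601 ≈ 12.176.
V ≈ 6 × 12.176 ≈ 73.1 kt.

73 kt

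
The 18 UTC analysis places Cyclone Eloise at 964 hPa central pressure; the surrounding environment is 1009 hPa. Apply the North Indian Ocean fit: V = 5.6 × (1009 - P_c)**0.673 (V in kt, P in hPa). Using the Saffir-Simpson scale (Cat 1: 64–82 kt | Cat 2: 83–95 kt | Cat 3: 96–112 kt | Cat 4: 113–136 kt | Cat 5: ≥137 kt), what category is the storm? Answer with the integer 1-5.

ΔP = 1009 − 964 = 45 hPa.
V ≈ 5.6 × 45^0.673 = 5.6 × 12.96 ≈ 73 kt.
73 kt falls in the Category 1 band.

1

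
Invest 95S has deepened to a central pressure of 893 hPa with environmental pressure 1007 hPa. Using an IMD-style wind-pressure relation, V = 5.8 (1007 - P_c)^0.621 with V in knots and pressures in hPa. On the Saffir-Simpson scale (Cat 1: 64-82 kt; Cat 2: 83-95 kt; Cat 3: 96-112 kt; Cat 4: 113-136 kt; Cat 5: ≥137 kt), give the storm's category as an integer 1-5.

3

ΔP = 1007 − 893 = 114 hPa.
V ≈ 5.8 × 114^0.621 = 5.8 × 18.94 ≈ 110 kt.
110 kt falls in the Category 3 band.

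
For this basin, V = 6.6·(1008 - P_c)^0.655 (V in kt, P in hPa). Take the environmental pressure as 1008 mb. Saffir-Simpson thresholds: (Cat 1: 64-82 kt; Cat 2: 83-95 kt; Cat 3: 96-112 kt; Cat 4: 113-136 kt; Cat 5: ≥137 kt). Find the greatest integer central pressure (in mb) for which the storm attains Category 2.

960 mb

Category 2 begins at V = 83 kt.
Required ΔP = (83/6.6)^(1/0.655) = 12.576^1.527 ≈ 47.72 mb.
P_c ≤ 1008 − 47.72 = 960.28, so the highest integer P_c is 960 mb.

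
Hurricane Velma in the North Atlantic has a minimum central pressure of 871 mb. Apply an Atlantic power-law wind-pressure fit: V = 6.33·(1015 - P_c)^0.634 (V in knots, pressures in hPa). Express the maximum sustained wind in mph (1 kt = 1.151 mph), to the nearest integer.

170 mph

ΔP = 1015 − 871 = 144 mb.
V ≈ 6.33 × 144^0.634 = 6.33 × 23.356 ≈ 147.845 kt.
147.845 × 1.151 ≈ 170.17 mph → 170 mph.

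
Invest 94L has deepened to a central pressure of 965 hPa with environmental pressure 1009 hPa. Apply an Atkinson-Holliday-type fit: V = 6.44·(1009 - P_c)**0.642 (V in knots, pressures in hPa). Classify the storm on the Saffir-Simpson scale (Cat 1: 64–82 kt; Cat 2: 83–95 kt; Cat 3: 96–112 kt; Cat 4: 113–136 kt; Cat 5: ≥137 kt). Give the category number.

ΔP = 1009 − 965 = 44 hPa.
V ≈ 6.44 × 44^0.642 = 6.44 × 11.35 ≈ 73 kt.
73 kt falls in the Category 1 band.

1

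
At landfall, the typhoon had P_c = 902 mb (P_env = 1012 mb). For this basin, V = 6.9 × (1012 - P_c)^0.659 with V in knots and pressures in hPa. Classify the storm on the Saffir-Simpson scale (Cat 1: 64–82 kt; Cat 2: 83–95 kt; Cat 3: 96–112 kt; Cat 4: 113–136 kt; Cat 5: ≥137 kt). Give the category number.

5

ΔP = 1012 − 902 = 110 mb.
V ≈ 6.9 × 110^0.659 = 6.9 × 22.15 ≈ 153 kt.
153 kt falls in the Category 5 band.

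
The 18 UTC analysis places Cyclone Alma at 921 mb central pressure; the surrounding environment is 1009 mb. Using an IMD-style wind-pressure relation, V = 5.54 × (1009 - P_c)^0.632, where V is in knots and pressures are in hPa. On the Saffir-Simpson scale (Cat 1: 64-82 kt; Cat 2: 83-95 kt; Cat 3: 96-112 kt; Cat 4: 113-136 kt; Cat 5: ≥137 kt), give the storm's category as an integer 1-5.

ΔP = 1009 − 921 = 88 mb.
V ≈ 5.54 × 88^0.632 = 5.54 × 16.94 ≈ 94 kt.
94 kt falls in the Category 2 band.

2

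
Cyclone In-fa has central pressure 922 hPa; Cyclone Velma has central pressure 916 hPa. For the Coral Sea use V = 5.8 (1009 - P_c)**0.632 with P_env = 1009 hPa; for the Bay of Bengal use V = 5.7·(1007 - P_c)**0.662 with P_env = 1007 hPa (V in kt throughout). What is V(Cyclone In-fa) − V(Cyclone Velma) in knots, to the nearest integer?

-15 kt

Cyclone In-fa: ΔP = 87; V ≈ 5.8 × 87^0.632 ≈ 97.54 kt.
Cyclone Velma: ΔP = 91; V ≈ 5.7 × 91^0.662 ≈ 112.92 kt.
Difference ≈ 97.54 − 112.92 = -15.38 → -15 kt.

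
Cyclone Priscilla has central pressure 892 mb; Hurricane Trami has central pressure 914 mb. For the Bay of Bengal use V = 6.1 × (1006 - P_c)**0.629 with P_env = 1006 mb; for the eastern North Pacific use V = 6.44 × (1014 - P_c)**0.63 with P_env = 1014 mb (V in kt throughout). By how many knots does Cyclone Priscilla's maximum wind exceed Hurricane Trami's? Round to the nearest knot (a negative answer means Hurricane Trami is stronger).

Cyclone Priscilla: ΔP = 114; V ≈ 6.1 × 114^0.629 ≈ 119.98 kt.
Hurricane Trami: ΔP = 100; V ≈ 6.44 × 100^0.63 ≈ 117.19 kt.
Difference ≈ 119.98 − 117.19 = 2.79 → 3 kt.

3 kt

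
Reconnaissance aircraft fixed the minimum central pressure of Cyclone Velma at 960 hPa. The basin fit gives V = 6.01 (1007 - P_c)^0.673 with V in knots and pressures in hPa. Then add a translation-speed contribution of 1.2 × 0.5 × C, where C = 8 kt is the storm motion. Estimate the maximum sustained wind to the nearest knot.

85 kt

ΔP = 1007 − 960 = 47 hPa.
47^0.673 ≈ 13.345.
V ≈ 6.01 × 13.345 ≈ 80.2 kt.
Translation term: 1.2 × 0.5 × 8 = 4.8 kt.
Corrected V ≈ 85 kt → 85 kt.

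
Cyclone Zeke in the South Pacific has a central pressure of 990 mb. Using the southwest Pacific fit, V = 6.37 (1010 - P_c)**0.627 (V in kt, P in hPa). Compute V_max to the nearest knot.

42 kt

ΔP = 1010 − 990 = 20 mb.
20^0.627 ≈ 6.543.
V ≈ 6.37 × 6.543 ≈ 41.7 kt.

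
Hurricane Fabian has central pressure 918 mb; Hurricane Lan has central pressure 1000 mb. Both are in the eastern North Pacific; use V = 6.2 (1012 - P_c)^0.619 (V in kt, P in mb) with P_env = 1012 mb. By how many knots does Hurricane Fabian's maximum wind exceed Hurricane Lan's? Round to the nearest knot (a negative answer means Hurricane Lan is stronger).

74 kt

Hurricane Fabian: ΔP = 94; V ≈ 6.2 × 94^0.619 ≈ 103.22 kt.
Hurricane Lan: ΔP = 12; V ≈ 6.2 × 12^0.619 ≈ 28.87 kt.
Difference ≈ 103.22 − 28.87 = 74.35 → 74 kt.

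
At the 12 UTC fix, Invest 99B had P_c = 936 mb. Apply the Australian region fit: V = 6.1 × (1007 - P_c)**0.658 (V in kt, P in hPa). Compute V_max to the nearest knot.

101 kt

ΔP = 1007 − 936 = 71 mb.
71^0.658 ≈ 16.524.
V ≈ 6.1 × 16.524 ≈ 100.8 kt.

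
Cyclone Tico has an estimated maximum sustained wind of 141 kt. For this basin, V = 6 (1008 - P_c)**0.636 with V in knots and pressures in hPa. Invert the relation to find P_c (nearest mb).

ΔP = (V / 6)^(1/0.636) = (141/6)^1.572.
141/6 = 23.500; 23.500^1.572 ≈ 143.14 mb.
P_c = 1008 − 143.14 = 864.86 ≈ 865 mb.

865 mb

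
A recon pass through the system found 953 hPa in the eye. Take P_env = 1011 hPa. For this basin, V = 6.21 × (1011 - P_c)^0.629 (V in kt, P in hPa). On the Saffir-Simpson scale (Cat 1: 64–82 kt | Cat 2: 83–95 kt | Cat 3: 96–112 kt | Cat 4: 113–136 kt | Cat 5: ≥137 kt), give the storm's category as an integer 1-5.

ΔP = 1011 − 953 = 58 hPa.
V ≈ 6.21 × 58^0.629 = 6.21 × 12.86 ≈ 80 kt.
80 kt falls in the Category 1 band.

1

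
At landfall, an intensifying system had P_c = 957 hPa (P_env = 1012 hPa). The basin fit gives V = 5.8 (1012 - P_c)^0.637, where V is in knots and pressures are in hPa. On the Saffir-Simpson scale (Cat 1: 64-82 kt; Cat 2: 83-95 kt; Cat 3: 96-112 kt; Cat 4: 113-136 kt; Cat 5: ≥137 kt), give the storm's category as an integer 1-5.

1

ΔP = 1012 − 957 = 55 hPa.
V ≈ 5.8 × 55^0.637 = 5.8 × 12.84 ≈ 74 kt.
74 kt falls in the Category 1 band.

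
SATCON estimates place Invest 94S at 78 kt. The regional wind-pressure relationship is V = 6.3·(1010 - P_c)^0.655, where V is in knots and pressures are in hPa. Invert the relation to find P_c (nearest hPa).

ΔP = (V / 6.3)^(1/0.655) = (78/6.3)^1.527.
78/6.3 = 12.381; 12.381^1.527 ≈ 46.59 hPa.
P_c = 1010 − 46.59 = 963.41 ≈ 963 hPa.

963 hPa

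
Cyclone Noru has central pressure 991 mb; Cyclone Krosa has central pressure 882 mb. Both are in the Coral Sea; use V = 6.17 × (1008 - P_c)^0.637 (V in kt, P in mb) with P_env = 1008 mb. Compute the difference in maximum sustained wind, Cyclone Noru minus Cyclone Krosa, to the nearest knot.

Cyclone Noru: ΔP = 17; V ≈ 6.17 × 17^0.637 ≈ 37.50 kt.
Cyclone Krosa: ΔP = 126; V ≈ 6.17 × 126^0.637 ≈ 134.34 kt.
Difference ≈ 37.50 − 134.34 = -96.84 → -97 kt.

-97 kt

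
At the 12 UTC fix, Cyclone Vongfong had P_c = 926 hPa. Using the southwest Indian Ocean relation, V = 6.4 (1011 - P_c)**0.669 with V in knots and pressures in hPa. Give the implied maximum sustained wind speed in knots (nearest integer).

125 kt

ΔP = 1011 − 926 = 85 hPa.
85^0.669 ≈ 19.534.
V ≈ 6.4 × 19.534 ≈ 125.0 kt.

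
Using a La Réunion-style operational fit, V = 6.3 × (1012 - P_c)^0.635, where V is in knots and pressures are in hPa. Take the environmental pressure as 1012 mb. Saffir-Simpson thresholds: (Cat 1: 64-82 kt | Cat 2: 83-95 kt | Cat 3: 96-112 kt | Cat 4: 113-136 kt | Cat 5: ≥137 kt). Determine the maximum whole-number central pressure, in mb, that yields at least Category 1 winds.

Category 1 begins at V = 64 kt.
Required ΔP = (64/6.3)^(1/0.635) = 10.159^1.575 ≈ 38.51 mb.
P_c ≤ 1012 − 38.51 = 973.49, so the highest integer P_c is 973 mb.

973 mb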